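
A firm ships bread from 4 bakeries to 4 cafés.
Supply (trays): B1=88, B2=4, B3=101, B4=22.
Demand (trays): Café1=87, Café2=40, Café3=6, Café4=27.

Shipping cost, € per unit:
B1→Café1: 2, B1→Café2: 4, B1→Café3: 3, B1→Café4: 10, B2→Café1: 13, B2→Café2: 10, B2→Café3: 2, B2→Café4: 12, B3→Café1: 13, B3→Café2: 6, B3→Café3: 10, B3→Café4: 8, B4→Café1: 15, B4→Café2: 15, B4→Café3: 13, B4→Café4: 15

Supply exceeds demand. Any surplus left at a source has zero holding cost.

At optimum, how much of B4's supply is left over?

22

Minimum-cost shipments:
  B1→Café1: 87 × €2 = €174
  B1→Café3: 1 × €3 = €3
  B2→Café3: 4 × €2 = €8
  B3→Café2: 40 × €6 = €240
  B3→Café3: 1 × €10 = €10
  B3→Café4: 27 × €8 = €216
Total cost = €651.
B4 ships 0 of its 22, leaving 22.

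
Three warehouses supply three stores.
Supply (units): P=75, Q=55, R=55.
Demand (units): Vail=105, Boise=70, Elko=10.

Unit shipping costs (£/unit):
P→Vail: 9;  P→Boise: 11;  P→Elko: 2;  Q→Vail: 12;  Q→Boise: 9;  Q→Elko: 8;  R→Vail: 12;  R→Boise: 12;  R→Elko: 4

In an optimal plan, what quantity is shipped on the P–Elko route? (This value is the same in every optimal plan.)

The minimum-cost plan:
  P to Vail: 75 × £9 = £675
  Q to Boise: 55 × £9 = £495
  R to Vail: 30 × £12 = £360
  R to Boise: 15 × £12 = £180
  R to Elko: 10 × £4 = £40
Total cost = £1750.
The route P→Elko is not used.

0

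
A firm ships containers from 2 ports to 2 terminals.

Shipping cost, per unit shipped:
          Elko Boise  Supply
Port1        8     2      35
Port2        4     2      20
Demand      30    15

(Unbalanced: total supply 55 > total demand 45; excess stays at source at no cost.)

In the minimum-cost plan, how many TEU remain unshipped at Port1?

An optimal plan:
  Port1→Elko: 10 TEU
  Port1→Boise: 15 TEU
  Port2→Elko: 20 TEU
Total cost = 190.
Port1 ships 25 of its 35, leaving 10.

10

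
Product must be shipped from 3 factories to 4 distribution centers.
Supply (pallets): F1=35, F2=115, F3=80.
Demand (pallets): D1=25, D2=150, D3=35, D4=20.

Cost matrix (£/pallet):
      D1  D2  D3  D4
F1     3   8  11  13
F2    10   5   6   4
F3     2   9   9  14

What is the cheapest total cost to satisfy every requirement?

A cheapest plan:
  F1–D2: 35 pallets
  F2–D2: 95 pallets
  F2–D4: 20 pallets
  F3–D1: 25 pallets
  F3–D2: 20 pallets
  F3–D3: 35 pallets
Total cost = £1380.

1380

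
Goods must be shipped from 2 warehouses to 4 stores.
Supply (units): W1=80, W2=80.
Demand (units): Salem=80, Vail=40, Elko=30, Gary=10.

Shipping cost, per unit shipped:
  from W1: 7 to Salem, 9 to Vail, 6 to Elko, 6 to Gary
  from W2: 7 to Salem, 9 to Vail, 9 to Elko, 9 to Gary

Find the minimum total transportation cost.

1160

One minimum-cost allocation:
  W1→Vail: 40 units
  W1→Elko: 30 units
  W1→Gary: 10 units
  W2→Salem: 80 units
Total cost = 1160.
(Supply check: W1 ships 80; W2 ships 80.)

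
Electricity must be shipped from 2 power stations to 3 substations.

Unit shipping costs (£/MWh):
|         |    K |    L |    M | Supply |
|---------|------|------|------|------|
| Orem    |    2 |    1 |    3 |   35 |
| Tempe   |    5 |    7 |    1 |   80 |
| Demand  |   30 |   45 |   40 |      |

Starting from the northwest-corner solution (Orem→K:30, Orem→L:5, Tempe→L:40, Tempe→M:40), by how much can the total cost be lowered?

90

Current plan cost = 30·2 + 5·1 + 40·7 + 40·1 = £385.
Optimal plan:
  Orem–L: 35 × £1 = £35
  Tempe–K: 30 × £5 = £150
  Tempe–L: 10 × £7 = £70
  Tempe–M: 40 × £1 = £40
Optimal cost = £295.
Saving = 385 − 295 = £90.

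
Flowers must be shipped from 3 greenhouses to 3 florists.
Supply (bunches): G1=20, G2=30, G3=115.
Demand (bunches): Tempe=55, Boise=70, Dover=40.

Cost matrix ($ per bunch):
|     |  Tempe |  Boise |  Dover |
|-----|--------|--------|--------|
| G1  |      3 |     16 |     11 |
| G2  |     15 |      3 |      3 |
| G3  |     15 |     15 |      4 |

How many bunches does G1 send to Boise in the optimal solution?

0

The minimum-cost plan:
  G1–Tempe: 20 × $3 = $60
  G2–Boise: 30 × $3 = $90
  G3–Tempe: 35 × $15 = $525
  G3–Boise: 40 × $15 = $600
  G3–Dover: 40 × $4 = $160
Total cost = $1435.
The route G1→Boise is not used.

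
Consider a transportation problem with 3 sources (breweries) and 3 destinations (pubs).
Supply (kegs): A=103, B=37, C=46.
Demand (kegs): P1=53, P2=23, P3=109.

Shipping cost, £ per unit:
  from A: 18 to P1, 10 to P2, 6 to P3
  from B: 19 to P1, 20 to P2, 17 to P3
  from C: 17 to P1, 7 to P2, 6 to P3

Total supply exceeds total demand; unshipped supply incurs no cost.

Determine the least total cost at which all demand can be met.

An optimal shipping plan:
  A→P3: 103 kegs
  B→P1: 36 kegs
  C→P1: 17 kegs
  C→P2: 23 kegs
  C→P3: 6 kegs
Total cost = £1788.
(Supply check: A ships 103; B ships 36; C ships 46.)

1788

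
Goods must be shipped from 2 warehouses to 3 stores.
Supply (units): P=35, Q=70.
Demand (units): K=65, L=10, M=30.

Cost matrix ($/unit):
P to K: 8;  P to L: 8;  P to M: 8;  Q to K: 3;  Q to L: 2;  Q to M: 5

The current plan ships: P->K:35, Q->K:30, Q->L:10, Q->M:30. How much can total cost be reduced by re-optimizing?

Current plan cost = 35·8 + 30·3 + 10·2 + 30·5 = $540.
Optimal plan:
  P->K: 5 × $8 = $40
  P->M: 30 × $8 = $240
  Q->K: 60 × $3 = $180
  Q->L: 10 × $2 = $20
Optimal cost = $480.
Saving = 540 − 480 = $60.

60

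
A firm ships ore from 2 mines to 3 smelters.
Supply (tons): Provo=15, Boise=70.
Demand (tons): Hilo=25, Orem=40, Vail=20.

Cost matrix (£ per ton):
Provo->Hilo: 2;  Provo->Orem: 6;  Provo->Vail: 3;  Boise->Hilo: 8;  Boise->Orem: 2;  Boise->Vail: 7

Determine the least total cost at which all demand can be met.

330

Optimal allocation:
  Provo–Hilo: 15 × £2 = £30
  Boise–Hilo: 10 × £8 = £80
  Boise–Orem: 40 × £2 = £80
  Boise–Vail: 20 × £7 = £140
Total = 30 + 80 + 80 + 140 = £330.
(Supply check: Provo ships 15; Boise ships 70.)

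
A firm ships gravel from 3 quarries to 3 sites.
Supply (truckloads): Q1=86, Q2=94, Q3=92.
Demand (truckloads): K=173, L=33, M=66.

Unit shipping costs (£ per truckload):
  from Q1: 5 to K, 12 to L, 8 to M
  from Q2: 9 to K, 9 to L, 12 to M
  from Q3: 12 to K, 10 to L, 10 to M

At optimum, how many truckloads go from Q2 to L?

The minimum-cost plan:
  Q1->K: 86 truckloads
  Q2->K: 87 truckloads
  Q2->L: 7 truckloads
  Q3->L: 26 truckloads
  Q3->M: 66 truckloads
Total cost = £2196.
So Q2→L carries 7 truckloads.

7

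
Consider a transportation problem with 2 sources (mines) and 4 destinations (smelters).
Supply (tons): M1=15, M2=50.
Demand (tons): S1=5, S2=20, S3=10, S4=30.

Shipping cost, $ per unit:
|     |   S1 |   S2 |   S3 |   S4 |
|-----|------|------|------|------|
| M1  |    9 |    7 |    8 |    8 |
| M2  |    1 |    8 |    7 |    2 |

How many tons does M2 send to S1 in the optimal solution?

The minimum-cost plan:
  M1 to S2: 15 × $7 = $105
  M2 to S1: 5 × $1 = $5
  M2 to S2: 5 × $8 = $40
  M2 to S3: 10 × $7 = $70
  M2 to S4: 30 × $2 = $60
Total cost = $280.
So M2→S1 carries 5 tons.

5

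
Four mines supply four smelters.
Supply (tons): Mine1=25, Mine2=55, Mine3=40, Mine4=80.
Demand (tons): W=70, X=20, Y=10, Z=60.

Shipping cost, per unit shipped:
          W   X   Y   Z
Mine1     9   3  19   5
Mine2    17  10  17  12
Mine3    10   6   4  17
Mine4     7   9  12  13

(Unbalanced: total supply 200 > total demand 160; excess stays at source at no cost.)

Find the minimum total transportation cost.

Optimal allocation:
  Mine1→Z: 25 × 5 = 125
  Mine2→Z: 35 × 12 = 420
  Mine3→X: 20 × 6 = 120
  Mine3→Y: 10 × 4 = 40
  Mine4→W: 70 × 7 = 490
Total = 125 + 420 + 120 + 40 + 490 = 1195.
(Supply check: Mine1 ships 25; Mine2 ships 35; Mine3 ships 30; Mine4 ships 70.)

1195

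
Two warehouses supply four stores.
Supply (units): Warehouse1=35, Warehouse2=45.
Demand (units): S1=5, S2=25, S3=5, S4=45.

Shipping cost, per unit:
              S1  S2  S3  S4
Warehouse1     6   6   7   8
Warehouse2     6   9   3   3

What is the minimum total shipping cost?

One minimum-cost allocation:
  Warehouse1->S1: 5 × 6 = 30
  Warehouse1->S2: 25 × 6 = 150
  Warehouse1->S3: 5 × 7 = 35
  Warehouse2->S4: 45 × 3 = 135
Total = 30 + 150 + 35 + 135 = 350.

350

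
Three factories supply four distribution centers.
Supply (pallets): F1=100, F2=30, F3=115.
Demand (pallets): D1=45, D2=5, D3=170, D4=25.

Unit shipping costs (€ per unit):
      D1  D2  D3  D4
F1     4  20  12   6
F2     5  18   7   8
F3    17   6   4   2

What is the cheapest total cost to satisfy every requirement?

One minimum-cost allocation:
  F1→D1: 45 × €4 = €180
  F1→D3: 30 × €12 = €360
  F1→D4: 25 × €6 = €150
  F2→D3: 30 × €7 = €210
  F3→D2: 5 × €6 = €30
  F3→D3: 110 × €4 = €440
Total = 180 + 360 + 150 + 210 + 30 + 440 = €1370.

1370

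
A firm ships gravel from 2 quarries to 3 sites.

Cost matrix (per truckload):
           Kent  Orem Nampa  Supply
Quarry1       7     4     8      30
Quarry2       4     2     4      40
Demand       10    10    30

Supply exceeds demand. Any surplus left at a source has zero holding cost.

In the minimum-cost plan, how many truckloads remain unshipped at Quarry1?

20

Minimum-cost shipments:
  Quarry1–Orem: 10 × 4 = 40
  Quarry2–Kent: 10 × 4 = 40
  Quarry2–Nampa: 30 × 4 = 120
Total cost = 200.
Quarry1 ships 10 of its 30, leaving 20.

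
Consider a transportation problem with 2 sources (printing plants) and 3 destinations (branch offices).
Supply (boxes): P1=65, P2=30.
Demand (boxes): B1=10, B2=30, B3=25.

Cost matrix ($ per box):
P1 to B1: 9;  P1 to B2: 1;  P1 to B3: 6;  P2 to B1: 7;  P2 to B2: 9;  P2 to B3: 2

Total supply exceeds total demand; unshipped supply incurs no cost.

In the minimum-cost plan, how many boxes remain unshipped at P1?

Minimum-cost shipments:
  P1–B1: 5 boxes
  P1–B2: 30 boxes
  P2–B1: 5 boxes
  P2–B3: 25 boxes
Total cost = $160.
P1 ships 35 of its 65, leaving 30.

30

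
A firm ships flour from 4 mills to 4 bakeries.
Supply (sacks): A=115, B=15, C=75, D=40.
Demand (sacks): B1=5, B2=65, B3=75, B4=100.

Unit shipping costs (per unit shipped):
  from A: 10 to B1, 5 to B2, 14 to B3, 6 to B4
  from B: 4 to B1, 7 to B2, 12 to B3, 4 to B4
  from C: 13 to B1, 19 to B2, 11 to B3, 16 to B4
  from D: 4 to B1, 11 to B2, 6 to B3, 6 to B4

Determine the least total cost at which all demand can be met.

One minimum-cost allocation:
  A to B2: 65 sacks
  A to B4: 50 sacks
  B to B4: 15 sacks
  C to B3: 75 sacks
  D to B1: 5 sacks
  D to B4: 35 sacks
Total cost = 1740.
(Supply check: A ships 115; B ships 15; C ships 75; D ships 40.)

1740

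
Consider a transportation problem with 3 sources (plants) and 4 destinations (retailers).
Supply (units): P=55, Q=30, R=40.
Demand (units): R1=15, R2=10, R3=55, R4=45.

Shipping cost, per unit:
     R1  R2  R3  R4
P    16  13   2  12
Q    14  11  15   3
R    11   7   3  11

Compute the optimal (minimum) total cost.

Optimal allocation:
  P→R3: 55 × 2 = 110
  Q→R4: 30 × 3 = 90
  R→R1: 15 × 11 = 165
  R→R2: 10 × 7 = 70
  R→R4: 15 × 11 = 165
Total = 110 + 90 + 165 + 70 + 165 = 600.
(Supply check: P ships 55; Q ships 30; R ships 40.)

600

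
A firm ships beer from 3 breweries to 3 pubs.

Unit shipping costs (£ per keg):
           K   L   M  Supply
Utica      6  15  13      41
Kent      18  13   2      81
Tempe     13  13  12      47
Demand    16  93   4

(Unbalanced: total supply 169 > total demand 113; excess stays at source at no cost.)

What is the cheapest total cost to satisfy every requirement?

1313

One minimum-cost allocation:
  Utica to K: 16 × £6 = £96
  Kent to L: 77 × £13 = £1001
  Kent to M: 4 × £2 = £8
  Tempe to L: 16 × £13 = £208
Total = 96 + 1001 + 8 + 208 = £1313.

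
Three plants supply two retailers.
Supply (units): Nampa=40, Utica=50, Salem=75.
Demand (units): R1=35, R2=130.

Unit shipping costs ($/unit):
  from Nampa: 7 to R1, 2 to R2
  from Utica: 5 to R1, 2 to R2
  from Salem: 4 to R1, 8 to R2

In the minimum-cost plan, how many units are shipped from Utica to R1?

0

The minimum-cost plan:
  Nampa to R2: 40 × $2 = $80
  Utica to R2: 50 × $2 = $100
  Salem to R1: 35 × $4 = $140
  Salem to R2: 40 × $8 = $320
Total cost = $640.
The route Utica→R1 is not used.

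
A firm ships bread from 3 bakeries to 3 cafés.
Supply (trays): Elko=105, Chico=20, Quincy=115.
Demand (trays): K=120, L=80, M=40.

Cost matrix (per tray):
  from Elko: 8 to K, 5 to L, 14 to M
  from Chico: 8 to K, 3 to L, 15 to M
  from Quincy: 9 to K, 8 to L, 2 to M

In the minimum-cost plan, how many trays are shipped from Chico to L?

20

Optimal shipments:
  Elko→K: 45 trays
  Elko→L: 60 trays
  Chico→L: 20 trays
  Quincy→K: 75 trays
  Quincy→M: 40 trays
Total cost = 1475.
So Chico→L carries 20 trays.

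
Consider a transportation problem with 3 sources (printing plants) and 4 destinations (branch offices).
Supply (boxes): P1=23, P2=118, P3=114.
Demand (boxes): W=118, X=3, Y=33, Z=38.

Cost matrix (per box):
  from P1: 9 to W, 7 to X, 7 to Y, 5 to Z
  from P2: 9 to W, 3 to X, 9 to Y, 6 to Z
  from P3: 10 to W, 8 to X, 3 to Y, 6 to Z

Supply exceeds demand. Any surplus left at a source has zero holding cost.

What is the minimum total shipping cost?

Optimal allocation:
  P1->W: 3 × 9 = 27
  P1->Z: 20 × 5 = 100
  P2->W: 115 × 9 = 1035
  P2->X: 3 × 3 = 9
  P3->Y: 33 × 3 = 99
  P3->Z: 18 × 6 = 108
Total = 27 + 100 + 1035 + 9 + 99 + 108 = 1378.
(Supply check: P1 ships 23; P2 ships 118; P3 ships 51.)

1378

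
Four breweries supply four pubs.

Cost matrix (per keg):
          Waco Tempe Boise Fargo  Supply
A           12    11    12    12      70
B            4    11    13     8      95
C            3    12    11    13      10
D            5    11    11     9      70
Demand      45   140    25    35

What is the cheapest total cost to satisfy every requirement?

2265

One minimum-cost allocation:
  A to Tempe: 70 × 11 = 770
  B to Waco: 35 × 4 = 140
  B to Tempe: 25 × 11 = 275
  B to Fargo: 35 × 8 = 280
  C to Waco: 10 × 3 = 30
  D to Tempe: 45 × 11 = 495
  D to Boise: 25 × 11 = 275
Total = 770 + 140 + 275 + 280 + 30 + 495 + 275 = 2265.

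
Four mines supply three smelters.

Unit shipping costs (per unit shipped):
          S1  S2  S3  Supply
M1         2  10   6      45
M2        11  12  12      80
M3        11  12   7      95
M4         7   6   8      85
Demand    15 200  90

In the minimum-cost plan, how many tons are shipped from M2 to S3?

Optimal shipments:
  M1 to S1: 15 × 2 = 30
  M1 to S2: 30 × 10 = 300
  M2 to S2: 80 × 12 = 960
  M3 to S2: 5 × 12 = 60
  M3 to S3: 90 × 7 = 630
  M4 to S2: 85 × 6 = 510
Total cost = 2490.
The route M2→S3 is not used.

0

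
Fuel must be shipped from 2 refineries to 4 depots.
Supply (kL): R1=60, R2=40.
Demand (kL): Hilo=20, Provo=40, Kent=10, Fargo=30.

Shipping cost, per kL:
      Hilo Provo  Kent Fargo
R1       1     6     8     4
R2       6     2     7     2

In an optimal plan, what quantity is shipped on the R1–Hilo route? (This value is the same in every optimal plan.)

20

Optimal shipments:
  R1–Hilo: 20 × 1 = 20
  R1–Kent: 10 × 8 = 80
  R1–Fargo: 30 × 4 = 120
  R2–Provo: 40 × 2 = 80
Total cost = 300.
So R1→Hilo carries 20 kL.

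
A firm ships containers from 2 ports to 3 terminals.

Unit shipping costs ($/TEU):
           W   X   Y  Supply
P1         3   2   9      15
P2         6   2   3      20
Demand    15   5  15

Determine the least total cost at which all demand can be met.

A cheapest plan:
  P1–W: 15 TEU
  P2–X: 5 TEU
  P2–Y: 15 TEU
Total cost = $100.
(Supply check: P1 ships 15; P2 ships 20.)

100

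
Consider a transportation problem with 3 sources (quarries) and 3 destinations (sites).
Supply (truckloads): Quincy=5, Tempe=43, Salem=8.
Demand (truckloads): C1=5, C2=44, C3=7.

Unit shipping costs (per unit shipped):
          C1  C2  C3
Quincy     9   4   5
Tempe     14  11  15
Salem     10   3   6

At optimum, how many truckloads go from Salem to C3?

2

Optimal shipments:
  Quincy to C3: 5 × 5 = 25
  Tempe to C1: 5 × 14 = 70
  Tempe to C2: 38 × 11 = 418
  Salem to C2: 6 × 3 = 18
  Salem to C3: 2 × 6 = 12
Total cost = 543.
So Salem→C3 carries 2 truckloads.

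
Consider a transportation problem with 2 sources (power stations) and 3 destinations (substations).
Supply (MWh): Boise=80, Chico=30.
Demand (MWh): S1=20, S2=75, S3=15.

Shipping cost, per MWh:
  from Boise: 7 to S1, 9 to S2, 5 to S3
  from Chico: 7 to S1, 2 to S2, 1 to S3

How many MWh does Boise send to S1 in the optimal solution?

20

The minimum-cost plan:
  Boise->S1: 20 × 7 = 140
  Boise->S2: 45 × 9 = 405
  Boise->S3: 15 × 5 = 75
  Chico->S2: 30 × 2 = 60
Total cost = 680.
So Boise→S1 carries 20 MWh.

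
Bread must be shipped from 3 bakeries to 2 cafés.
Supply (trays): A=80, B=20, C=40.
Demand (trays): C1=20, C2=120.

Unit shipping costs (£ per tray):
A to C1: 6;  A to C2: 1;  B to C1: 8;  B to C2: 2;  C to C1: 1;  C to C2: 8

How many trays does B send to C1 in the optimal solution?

0

Optimal shipments:
  A->C2: 80 × £1 = £80
  B->C2: 20 × £2 = £40
  C->C1: 20 × £1 = £20
  C->C2: 20 × £8 = £160
Total cost = £300.
The route B→C1 is not used.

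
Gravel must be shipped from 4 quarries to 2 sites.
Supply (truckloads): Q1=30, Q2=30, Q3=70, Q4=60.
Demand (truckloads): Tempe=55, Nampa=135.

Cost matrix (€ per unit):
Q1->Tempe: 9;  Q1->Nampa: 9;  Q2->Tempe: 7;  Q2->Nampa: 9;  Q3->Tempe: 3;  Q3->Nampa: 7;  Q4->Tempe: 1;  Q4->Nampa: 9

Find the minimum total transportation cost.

1130

Optimal allocation:
  Q1->Nampa: 30 × €9 = €270
  Q2->Nampa: 30 × €9 = €270
  Q3->Nampa: 70 × €7 = €490
  Q4->Tempe: 55 × €1 = €55
  Q4->Nampa: 5 × €9 = €45
Total = 270 + 270 + 490 + 55 + 45 = €1130.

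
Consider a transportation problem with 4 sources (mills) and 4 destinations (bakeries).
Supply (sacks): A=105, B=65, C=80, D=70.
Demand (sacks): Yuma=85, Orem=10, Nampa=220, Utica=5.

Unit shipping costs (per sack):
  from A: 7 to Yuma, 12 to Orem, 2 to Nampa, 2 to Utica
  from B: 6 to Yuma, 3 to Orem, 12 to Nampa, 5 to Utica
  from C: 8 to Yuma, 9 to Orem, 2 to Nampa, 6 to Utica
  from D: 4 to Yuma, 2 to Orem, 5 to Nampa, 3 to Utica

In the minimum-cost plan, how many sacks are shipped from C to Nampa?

80

The minimum-cost plan:
  A->Nampa: 105 × 2 = 210
  B->Yuma: 50 × 6 = 300
  B->Orem: 10 × 3 = 30
  B->Utica: 5 × 5 = 25
  C->Nampa: 80 × 2 = 160
  D->Yuma: 35 × 4 = 140
  D->Nampa: 35 × 5 = 175
Total cost = 1040.
So C→Nampa carries 80 sacks.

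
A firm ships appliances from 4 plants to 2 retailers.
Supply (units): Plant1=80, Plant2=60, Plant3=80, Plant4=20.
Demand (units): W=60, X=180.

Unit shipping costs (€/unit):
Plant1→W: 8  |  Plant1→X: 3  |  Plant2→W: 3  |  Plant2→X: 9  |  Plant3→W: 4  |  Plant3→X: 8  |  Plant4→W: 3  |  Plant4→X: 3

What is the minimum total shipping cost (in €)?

A cheapest plan:
  Plant1 to X: 80 × €3 = €240
  Plant2 to W: 60 × €3 = €180
  Plant3 to X: 80 × €8 = €640
  Plant4 to X: 20 × €3 = €60
Total = 240 + 180 + 640 + 60 = €1120.

1120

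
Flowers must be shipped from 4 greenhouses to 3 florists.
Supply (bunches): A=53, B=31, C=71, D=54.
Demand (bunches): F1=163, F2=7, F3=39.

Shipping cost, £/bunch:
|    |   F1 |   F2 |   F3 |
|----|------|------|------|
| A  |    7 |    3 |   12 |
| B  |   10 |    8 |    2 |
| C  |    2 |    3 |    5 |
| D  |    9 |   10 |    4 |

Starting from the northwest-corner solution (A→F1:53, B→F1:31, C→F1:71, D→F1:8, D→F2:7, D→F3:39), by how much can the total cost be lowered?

Current plan cost = 53·7 + 31·10 + 71·2 + 8·9 + 7·10 + 39·4 = £1121.
Optimal plan:
  A–F1: 46 × £7 = £322
  A–F2: 7 × £3 = £21
  B–F3: 31 × £2 = £62
  C–F1: 71 × £2 = £142
  D–F1: 46 × £9 = £414
  D–F3: 8 × £4 = £32
Optimal cost = £993.
Saving = 1121 − 993 = £128.

128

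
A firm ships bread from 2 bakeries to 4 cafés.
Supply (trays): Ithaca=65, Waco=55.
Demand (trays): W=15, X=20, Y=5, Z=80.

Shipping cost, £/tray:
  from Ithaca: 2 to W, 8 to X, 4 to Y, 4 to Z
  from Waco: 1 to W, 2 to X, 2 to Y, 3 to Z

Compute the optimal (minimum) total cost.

370

One minimum-cost allocation:
  Ithaca–W: 15 trays
  Ithaca–Z: 50 trays
  Waco–X: 20 trays
  Waco–Y: 5 trays
  Waco–Z: 30 trays
Total cost = £370.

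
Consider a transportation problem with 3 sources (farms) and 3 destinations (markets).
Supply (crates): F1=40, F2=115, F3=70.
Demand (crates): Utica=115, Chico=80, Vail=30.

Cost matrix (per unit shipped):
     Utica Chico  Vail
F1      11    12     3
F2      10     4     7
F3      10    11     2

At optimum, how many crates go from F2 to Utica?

Solving gives:
  F1–Utica: 10 × 11 = 110
  F1–Vail: 30 × 3 = 90
  F2–Utica: 35 × 10 = 350
  F2–Chico: 80 × 4 = 320
  F3–Utica: 70 × 10 = 700
Total cost = 1570.
So F2→Utica carries 35 crates.

35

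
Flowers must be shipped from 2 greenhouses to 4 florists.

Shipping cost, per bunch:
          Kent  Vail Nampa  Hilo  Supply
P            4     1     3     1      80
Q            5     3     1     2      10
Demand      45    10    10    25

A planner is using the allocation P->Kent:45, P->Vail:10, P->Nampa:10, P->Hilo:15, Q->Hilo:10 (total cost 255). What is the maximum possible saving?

Current plan cost = 45·4 + 10·1 + 10·3 + 15·1 + 10·2 = 255.
Optimal plan:
  P–Kent: 45 × 4 = 180
  P–Vail: 10 × 1 = 10
  P–Hilo: 25 × 1 = 25
  Q–Nampa: 10 × 1 = 10
Optimal cost = 225.
Saving = 255 − 225 = 30.

30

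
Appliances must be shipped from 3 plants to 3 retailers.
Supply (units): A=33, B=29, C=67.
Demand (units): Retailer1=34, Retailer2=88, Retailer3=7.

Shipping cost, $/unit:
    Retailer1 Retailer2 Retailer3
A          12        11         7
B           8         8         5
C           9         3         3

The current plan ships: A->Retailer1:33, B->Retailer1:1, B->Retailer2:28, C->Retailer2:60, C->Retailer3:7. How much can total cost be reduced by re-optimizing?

56

Current plan cost = 33·12 + 1·8 + 28·8 + 60·3 + 7·3 = $829.
Optimal plan:
  A–Retailer1: 5 units
  A–Retailer2: 21 units
  A–Retailer3: 7 units
  B–Retailer1: 29 units
  C–Retailer2: 67 units
Optimal cost = $773.
Saving = 829 − 773 = $56.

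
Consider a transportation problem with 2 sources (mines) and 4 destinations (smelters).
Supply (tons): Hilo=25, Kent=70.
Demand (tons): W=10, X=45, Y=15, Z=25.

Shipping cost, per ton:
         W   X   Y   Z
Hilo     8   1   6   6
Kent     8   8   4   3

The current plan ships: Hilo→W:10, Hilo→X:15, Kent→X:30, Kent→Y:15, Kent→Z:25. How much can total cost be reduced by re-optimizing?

70

Current plan cost = 10·8 + 15·1 + 30·8 + 15·4 + 25·3 = 470.
Optimal plan:
  Hilo→X: 25 × 1 = 25
  Kent→W: 10 × 8 = 80
  Kent→X: 20 × 8 = 160
  Kent→Y: 15 × 4 = 60
  Kent→Z: 25 × 3 = 75
Optimal cost = 400.
Saving = 470 − 400 = 70.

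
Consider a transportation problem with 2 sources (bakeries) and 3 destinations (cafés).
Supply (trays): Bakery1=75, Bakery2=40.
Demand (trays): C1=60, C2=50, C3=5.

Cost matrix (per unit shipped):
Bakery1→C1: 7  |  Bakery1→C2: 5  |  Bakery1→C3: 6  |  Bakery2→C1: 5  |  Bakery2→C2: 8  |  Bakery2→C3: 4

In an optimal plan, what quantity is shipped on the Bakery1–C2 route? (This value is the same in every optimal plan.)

The minimum-cost plan:
  Bakery1–C1: 20 trays
  Bakery1–C2: 50 trays
  Bakery1–C3: 5 trays
  Bakery2–C1: 40 trays
Total cost = 620.
So Bakery1→C2 carries 50 trays.

50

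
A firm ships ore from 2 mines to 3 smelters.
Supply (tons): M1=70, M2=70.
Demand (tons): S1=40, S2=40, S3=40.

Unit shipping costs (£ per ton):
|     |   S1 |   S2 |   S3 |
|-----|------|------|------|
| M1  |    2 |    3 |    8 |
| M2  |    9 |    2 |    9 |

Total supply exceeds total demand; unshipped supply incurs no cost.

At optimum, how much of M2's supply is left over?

An optimal plan:
  M1->S1: 40 × £2 = £80
  M1->S3: 30 × £8 = £240
  M2->S2: 40 × £2 = £80
  M2->S3: 10 × £9 = £90
Total cost = £490.
M2 ships 50 of its 70, leaving 20.

20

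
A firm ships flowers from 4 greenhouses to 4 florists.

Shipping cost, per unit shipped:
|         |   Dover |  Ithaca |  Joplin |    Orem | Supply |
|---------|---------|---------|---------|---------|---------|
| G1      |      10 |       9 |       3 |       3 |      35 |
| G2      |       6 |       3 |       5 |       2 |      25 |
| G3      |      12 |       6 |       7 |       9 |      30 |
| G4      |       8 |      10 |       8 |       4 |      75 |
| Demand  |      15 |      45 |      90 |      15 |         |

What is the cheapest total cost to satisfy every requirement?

910

One minimum-cost allocation:
  G1->Joplin: 35 bunches
  G2->Ithaca: 25 bunches
  G3->Ithaca: 20 bunches
  G3->Joplin: 10 bunches
  G4->Dover: 15 bunches
  G4->Joplin: 45 bunches
  G4->Orem: 15 bunches
Total cost = 910.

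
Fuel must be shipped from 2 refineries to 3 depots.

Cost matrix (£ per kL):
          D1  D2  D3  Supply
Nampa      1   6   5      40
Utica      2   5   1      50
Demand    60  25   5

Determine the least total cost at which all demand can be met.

Optimal allocation:
  Nampa→D1: 40 × £1 = £40
  Utica→D1: 20 × £2 = £40
  Utica→D2: 25 × £5 = £125
  Utica→D3: 5 × £1 = £5
Total = 40 + 40 + 125 + 5 = £210.
(Supply check: Nampa ships 40; Utica ships 50.)

210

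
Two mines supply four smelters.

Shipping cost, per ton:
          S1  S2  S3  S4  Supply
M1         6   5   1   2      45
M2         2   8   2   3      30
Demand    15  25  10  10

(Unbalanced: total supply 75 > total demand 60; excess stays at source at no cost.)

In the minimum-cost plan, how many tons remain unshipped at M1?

0

An optimal plan:
  M1 to S2: 25 × 5 = 125
  M1 to S3: 10 × 1 = 10
  M1 to S4: 10 × 2 = 20
  M2 to S1: 15 × 2 = 30
Total cost = 185.
M1 ships 45 of its 45, leaving 0.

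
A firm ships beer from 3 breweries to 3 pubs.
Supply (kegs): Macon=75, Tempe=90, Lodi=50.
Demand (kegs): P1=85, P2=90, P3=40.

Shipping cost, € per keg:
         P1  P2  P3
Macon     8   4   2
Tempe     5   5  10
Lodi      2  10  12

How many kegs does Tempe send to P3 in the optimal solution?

0

Solving gives:
  Macon–P2: 35 × €4 = €140
  Macon–P3: 40 × €2 = €80
  Tempe–P1: 35 × €5 = €175
  Tempe–P2: 55 × €5 = €275
  Lodi–P1: 50 × €2 = €100
Total cost = €770.
The route Tempe→P3 is not used.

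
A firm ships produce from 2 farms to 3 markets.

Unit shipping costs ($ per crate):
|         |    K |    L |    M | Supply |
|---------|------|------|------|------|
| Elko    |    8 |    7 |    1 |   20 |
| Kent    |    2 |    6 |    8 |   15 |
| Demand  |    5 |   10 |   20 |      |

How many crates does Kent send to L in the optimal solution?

The minimum-cost plan:
  Elko->M: 20 × $1 = $20
  Kent->K: 5 × $2 = $10
  Kent->L: 10 × $6 = $60
Total cost = $90.
So Kent→L carries 10 crates.

10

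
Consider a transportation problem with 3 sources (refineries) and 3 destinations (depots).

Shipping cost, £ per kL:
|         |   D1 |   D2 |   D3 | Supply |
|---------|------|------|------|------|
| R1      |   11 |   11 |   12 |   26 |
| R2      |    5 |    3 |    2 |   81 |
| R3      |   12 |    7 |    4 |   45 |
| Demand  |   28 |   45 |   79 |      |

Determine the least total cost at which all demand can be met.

A cheapest plan:
  R1->D1: 26 × £11 = £286
  R2->D1: 2 × £5 = £10
  R2->D2: 45 × £3 = £135
  R2->D3: 34 × £2 = £68
  R3->D3: 45 × £4 = £180
Total = 286 + 10 + 135 + 68 + 180 = £679.
(Supply check: R1 ships 26; R2 ships 81; R3 ships 45.)

679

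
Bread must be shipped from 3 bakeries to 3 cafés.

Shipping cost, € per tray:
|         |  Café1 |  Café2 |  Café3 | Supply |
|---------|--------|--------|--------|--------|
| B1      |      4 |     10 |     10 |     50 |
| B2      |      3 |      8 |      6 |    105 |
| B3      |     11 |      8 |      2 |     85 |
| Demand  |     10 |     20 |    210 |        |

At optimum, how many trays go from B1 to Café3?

The minimum-cost plan:
  B1–Café1: 10 × €4 = €40
  B1–Café2: 20 × €10 = €200
  B1–Café3: 20 × €10 = €200
  B2–Café3: 105 × €6 = €630
  B3–Café3: 85 × €2 = €170
Total cost = €1240.
So B1→Café3 carries 20 trays.

20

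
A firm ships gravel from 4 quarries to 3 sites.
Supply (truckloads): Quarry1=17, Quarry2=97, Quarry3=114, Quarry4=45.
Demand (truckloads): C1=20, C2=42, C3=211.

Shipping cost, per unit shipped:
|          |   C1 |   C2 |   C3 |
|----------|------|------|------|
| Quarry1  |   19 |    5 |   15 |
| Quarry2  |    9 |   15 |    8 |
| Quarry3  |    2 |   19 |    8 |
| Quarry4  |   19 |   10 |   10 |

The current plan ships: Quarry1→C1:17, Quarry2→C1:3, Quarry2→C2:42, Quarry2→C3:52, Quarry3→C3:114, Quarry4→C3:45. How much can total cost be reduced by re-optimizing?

655

Current plan cost = 17·19 + 3·9 + 42·15 + 52·8 + 114·8 + 45·10 = 2758.
Optimal plan:
  Quarry1->C2: 17 truckloads
  Quarry2->C3: 97 truckloads
  Quarry3->C1: 20 truckloads
  Quarry3->C3: 94 truckloads
  Quarry4->C2: 25 truckloads
  Quarry4->C3: 20 truckloads
Optimal cost = 2103.
Saving = 2758 − 2103 = 655.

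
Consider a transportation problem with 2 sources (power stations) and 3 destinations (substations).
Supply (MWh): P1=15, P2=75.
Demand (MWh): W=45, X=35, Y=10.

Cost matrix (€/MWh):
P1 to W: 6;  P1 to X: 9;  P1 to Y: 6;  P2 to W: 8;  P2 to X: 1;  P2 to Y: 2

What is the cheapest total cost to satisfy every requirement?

385

Optimal allocation:
  P1–W: 15 × €6 = €90
  P2–W: 30 × €8 = €240
  P2–X: 35 × €1 = €35
  P2–Y: 10 × €2 = €20
Total = 90 + 240 + 35 + 20 = €385.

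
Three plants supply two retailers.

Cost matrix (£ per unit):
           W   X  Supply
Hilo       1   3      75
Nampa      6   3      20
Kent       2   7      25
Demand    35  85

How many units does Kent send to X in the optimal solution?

Optimal shipments:
  Hilo–W: 10 × £1 = £10
  Hilo–X: 65 × £3 = £195
  Nampa–X: 20 × £3 = £60
  Kent–W: 25 × £2 = £50
Total cost = £315.
The route Kent→X is not used.

0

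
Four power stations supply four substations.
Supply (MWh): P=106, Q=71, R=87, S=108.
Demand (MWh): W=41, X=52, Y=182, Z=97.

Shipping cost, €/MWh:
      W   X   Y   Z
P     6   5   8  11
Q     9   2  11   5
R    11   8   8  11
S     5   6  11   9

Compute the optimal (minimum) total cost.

2551

Optimal allocation:
  P→X: 11 × €5 = €55
  P→Y: 95 × €8 = €760
  Q→Z: 71 × €5 = €355
  R→Y: 87 × €8 = €696
  S→W: 41 × €5 = €205
  S→X: 41 × €6 = €246
  S→Z: 26 × €9 = €234
Total = 55 + 760 + 355 + 696 + 205 + 246 + 234 = €2551.
(Supply check: P ships 106; Q ships 71; R ships 87; S ships 108.)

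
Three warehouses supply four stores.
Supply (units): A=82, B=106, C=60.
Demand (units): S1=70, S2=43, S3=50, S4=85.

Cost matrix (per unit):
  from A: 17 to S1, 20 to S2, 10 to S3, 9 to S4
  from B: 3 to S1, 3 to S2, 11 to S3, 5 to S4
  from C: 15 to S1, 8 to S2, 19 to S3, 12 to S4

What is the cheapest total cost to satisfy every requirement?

1726

An optimal shipping plan:
  A->S3: 50 × 10 = 500
  A->S4: 32 × 9 = 288
  B->S1: 70 × 3 = 210
  B->S4: 36 × 5 = 180
  C->S2: 43 × 8 = 344
  C->S4: 17 × 12 = 204
Total = 500 + 288 + 210 + 180 + 344 + 204 = 1726.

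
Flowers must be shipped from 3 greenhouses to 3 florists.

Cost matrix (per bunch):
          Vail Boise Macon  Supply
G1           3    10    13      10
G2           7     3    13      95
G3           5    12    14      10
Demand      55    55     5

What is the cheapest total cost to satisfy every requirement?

555

One minimum-cost allocation:
  G1→Vail: 10 × 3 = 30
  G2→Vail: 35 × 7 = 245
  G2→Boise: 55 × 3 = 165
  G2→Macon: 5 × 13 = 65
  G3→Vail: 10 × 5 = 50
Total = 30 + 245 + 165 + 65 + 50 = 555.
(Supply check: G1 ships 10; G2 ships 95; G3 ships 10.)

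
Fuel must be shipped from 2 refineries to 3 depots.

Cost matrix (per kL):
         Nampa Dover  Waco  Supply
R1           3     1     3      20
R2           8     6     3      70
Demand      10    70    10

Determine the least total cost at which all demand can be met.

430

One minimum-cost allocation:
  R1→Nampa: 10 kL
  R1→Dover: 10 kL
  R2→Dover: 60 kL
  R2→Waco: 10 kL
Total cost = 430.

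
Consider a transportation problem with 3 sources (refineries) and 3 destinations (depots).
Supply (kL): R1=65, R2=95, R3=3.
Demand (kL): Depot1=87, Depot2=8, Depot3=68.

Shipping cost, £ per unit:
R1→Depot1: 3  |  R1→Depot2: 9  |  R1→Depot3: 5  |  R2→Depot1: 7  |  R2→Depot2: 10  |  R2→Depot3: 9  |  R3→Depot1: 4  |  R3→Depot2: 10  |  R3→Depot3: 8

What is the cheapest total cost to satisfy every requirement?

1032

Optimal allocation:
  R1 to Depot3: 65 × £5 = £325
  R2 to Depot1: 84 × £7 = £588
  R2 to Depot2: 8 × £10 = £80
  R2 to Depot3: 3 × £9 = £27
  R3 to Depot1: 3 × £4 = £12
Total = 325 + 588 + 80 + 27 + 12 = £1032.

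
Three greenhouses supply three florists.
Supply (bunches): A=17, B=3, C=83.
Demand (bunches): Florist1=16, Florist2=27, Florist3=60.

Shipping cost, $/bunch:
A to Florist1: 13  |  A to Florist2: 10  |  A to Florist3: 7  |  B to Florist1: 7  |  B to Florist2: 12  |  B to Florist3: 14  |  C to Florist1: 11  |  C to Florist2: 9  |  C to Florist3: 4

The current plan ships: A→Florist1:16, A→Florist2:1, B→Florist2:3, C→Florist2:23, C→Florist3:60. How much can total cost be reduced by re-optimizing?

Current plan cost = 16·13 + 1·10 + 3·12 + 23·9 + 60·4 = $701.
Optimal plan:
  A→Florist2: 17 bunches
  B→Florist1: 3 bunches
  C→Florist1: 13 bunches
  C→Florist2: 10 bunches
  C→Florist3: 60 bunches
Optimal cost = $664.
Saving = 701 − 664 = $37.

37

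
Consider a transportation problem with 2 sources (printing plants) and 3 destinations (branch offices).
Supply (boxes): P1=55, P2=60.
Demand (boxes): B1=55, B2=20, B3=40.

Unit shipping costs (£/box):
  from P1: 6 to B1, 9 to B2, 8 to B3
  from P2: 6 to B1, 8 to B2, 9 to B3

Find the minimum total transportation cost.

810

One minimum-cost allocation:
  P1 to B1: 15 × £6 = £90
  P1 to B3: 40 × £8 = £320
  P2 to B1: 40 × £6 = £240
  P2 to B2: 20 × £8 = £160
Total = 90 + 320 + 240 + 160 = £810.
(Supply check: P1 ships 55; P2 ships 60.)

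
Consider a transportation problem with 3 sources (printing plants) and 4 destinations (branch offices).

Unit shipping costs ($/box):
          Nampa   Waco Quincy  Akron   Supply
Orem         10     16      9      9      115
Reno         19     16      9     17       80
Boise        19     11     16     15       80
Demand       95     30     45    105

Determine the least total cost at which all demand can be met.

3210

One minimum-cost allocation:
  Orem–Nampa: 95 × $10 = $950
  Orem–Akron: 20 × $9 = $180
  Reno–Quincy: 45 × $9 = $405
  Reno–Akron: 35 × $17 = $595
  Boise–Waco: 30 × $11 = $330
  Boise–Akron: 50 × $15 = $750
Total = 950 + 180 + 405 + 595 + 330 + 750 = $3210.
(Supply check: Orem ships 115; Reno ships 80; Boise ships 80.)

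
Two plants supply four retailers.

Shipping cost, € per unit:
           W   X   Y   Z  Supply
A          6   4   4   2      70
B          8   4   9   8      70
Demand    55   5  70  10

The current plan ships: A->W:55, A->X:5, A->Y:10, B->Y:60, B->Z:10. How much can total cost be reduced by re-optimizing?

200

Current plan cost = 55·6 + 5·4 + 10·4 + 60·9 + 10·8 = €1010.
Optimal plan:
  A to Y: 60 × €4 = €240
  A to Z: 10 × €2 = €20
  B to W: 55 × €8 = €440
  B to X: 5 × €4 = €20
  B to Y: 10 × €9 = €90
Optimal cost = €810.
Saving = 1010 − 810 = €200.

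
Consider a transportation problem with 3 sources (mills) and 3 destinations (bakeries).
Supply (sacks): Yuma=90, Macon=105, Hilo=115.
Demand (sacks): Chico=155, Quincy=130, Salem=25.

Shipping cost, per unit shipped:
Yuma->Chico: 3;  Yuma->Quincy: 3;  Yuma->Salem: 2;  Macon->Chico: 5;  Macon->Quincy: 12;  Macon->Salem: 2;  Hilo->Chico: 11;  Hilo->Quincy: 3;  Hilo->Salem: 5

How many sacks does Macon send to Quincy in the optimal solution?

0

Optimal shipments:
  Yuma to Chico: 75 sacks
  Yuma to Quincy: 15 sacks
  Macon to Chico: 80 sacks
  Macon to Salem: 25 sacks
  Hilo to Quincy: 115 sacks
Total cost = 1065.
The route Macon→Quincy is not used.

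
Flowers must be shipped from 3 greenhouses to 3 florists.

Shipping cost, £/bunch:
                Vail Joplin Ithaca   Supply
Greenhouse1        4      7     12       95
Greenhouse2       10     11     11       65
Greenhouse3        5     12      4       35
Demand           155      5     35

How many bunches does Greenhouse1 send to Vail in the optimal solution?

95

Optimal shipments:
  Greenhouse1 to Vail: 95 × £4 = £380
  Greenhouse2 to Vail: 60 × £10 = £600
  Greenhouse2 to Joplin: 5 × £11 = £55
  Greenhouse3 to Ithaca: 35 × £4 = £140
Total cost = £1175.
So Greenhouse1→Vail carries 95 bunches.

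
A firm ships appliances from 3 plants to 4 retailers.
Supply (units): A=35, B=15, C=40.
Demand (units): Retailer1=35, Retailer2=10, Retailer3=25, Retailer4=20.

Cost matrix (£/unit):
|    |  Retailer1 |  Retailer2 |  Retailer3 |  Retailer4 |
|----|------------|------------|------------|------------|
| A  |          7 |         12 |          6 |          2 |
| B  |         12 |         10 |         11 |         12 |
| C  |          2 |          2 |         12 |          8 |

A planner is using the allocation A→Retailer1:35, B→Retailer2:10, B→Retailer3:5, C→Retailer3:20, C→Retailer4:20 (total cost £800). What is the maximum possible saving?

Current plan cost = 35·7 + 10·10 + 5·11 + 20·12 + 20·8 = £800.
Optimal plan:
  A to Retailer3: 15 × £6 = £90
  A to Retailer4: 20 × £2 = £40
  B to Retailer2: 5 × £10 = £50
  B to Retailer3: 10 × £11 = £110
  C to Retailer1: 35 × £2 = £70
  C to Retailer2: 5 × £2 = £10
Optimal cost = £370.
Saving = 800 − 370 = £430.

430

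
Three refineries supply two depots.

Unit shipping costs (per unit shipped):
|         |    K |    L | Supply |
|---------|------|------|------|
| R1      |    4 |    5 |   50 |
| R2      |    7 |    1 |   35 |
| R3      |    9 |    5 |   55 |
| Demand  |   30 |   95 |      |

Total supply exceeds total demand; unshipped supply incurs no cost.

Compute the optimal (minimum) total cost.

An optimal shipping plan:
  R1 to K: 30 × 4 = 120
  R1 to L: 20 × 5 = 100
  R2 to L: 35 × 1 = 35
  R3 to L: 40 × 5 = 200
Total = 120 + 100 + 35 + 200 = 455.

455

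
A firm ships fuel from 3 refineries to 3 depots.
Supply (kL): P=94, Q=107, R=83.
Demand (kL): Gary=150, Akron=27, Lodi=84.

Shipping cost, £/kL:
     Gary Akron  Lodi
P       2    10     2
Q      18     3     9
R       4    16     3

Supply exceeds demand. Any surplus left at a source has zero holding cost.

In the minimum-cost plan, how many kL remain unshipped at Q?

An optimal plan:
  P to Gary: 94 × £2 = £188
  Q to Akron: 27 × £3 = £81
  Q to Lodi: 57 × £9 = £513
  R to Gary: 56 × £4 = £224
  R to Lodi: 27 × £3 = £81
Total cost = £1087.
Q ships 84 of its 107, leaving 23.

23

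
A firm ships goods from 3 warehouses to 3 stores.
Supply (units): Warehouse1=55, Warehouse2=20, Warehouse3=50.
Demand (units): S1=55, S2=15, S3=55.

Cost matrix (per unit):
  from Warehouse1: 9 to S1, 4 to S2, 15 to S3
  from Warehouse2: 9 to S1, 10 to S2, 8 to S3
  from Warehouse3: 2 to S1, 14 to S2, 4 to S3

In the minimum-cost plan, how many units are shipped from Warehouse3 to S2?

0

Optimal shipments:
  Warehouse1–S1: 40 × 9 = 360
  Warehouse1–S2: 15 × 4 = 60
  Warehouse2–S3: 20 × 8 = 160
  Warehouse3–S1: 15 × 2 = 30
  Warehouse3–S3: 35 × 4 = 140
Total cost = 750.
The route Warehouse3→S2 is not used.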